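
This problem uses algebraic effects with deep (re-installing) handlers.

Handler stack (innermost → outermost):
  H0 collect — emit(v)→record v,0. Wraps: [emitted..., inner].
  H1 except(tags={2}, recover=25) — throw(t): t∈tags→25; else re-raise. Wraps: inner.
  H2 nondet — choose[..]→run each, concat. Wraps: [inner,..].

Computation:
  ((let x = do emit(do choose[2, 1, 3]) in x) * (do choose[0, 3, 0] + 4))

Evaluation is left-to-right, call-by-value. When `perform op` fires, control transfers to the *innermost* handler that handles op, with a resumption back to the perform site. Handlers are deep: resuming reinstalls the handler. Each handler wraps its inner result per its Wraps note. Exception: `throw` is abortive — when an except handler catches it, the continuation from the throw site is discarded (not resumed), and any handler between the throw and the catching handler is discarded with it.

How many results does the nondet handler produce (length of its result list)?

Evaluation trace:
choose[2, 1, 3] @ H2
  branch[0] choose=2:
    emit(2) @ H0 ⇒ out+=2
    choose[0, 3, 0] @ H2
      branch[0] choose=0:
        H0 returns [2, 0]
        H1 returns [2, 0]
        H2 returns [[2, 0]]
      branch[1] choose=3:
        H0 returns [2, 0]
        H1 returns [2, 0]
        H2 returns [[2, 0]]
      branch[2] choose=0:
        H0 returns [2, 0]
        H1 returns [2, 0]
        H2 returns [[2, 0]]
  branch[1] choose=1:
    emit(1) @ H0 ⇒ out+=1
    choose[0, 3, 0] @ H2
      branch[0] choose=0:
        H0 returns [1, 0]
        H1 returns [1, 0]
        H2 returns [[1, 0]]
      branch[1] choose=3:
        H0 returns [1, 0]
        H1 returns [1, 0]
        H2 returns [[1, 0]]
      branch[2] choose=0:
        H0 returns [1, 0]
        H1 returns [1, 0]
        H2 returns [[1, 0]]
  branch[2] choose=3:
    emit(3) @ H0 ⇒ out+=3
    choose[0, 3, 0] @ H2
      branch[0] choose=0:
        H0 returns [3, 0]
        H1 returns [3, 0]
        H2 returns [[3, 0]]
      branch[1] choose=3:
        H0 returns [3, 0]
        H1 returns [3, 0]
        H2 returns [[3, 0]]
      branch[2] choose=0:
        H0 returns [3, 0]
        H1 returns [3, 0]
        H2 returns [[3, 0]]
= [[2, 0], [2, 0], [2, 0], [1, 0], [1, 0], [1, 0], [3, 0], [3, 0], [3, 0]]

Answer: 9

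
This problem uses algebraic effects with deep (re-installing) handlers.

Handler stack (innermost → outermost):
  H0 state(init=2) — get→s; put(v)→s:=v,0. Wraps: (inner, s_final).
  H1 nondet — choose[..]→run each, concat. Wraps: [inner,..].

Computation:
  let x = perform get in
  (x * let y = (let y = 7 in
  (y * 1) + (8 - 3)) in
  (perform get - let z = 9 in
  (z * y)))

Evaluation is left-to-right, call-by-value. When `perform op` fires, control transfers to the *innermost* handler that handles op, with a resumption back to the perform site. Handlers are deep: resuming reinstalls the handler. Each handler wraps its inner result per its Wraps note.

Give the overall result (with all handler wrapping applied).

Working:
get @ H0 ⇒ 2
get @ H0 ⇒ 2
H0 returns (-212, 2)
H1 returns [(-212, 2)]
= [(-212, 2)]

Answer: [(-212, 2)]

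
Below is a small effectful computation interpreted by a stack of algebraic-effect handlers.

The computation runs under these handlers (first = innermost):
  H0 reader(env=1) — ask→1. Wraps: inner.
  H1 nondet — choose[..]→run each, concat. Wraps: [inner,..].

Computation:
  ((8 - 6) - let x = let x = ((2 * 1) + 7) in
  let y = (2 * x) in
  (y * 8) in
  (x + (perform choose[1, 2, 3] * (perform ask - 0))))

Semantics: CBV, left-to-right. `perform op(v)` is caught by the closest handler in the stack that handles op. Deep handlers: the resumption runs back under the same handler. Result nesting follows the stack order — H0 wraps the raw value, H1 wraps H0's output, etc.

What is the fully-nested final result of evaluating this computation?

Answer: [-143, -144, -145]

Step-by-step:
choose[1, 2, 3] @ H1
  branch[0] choose=1:
    ask @ H0 ⇒ 1
    H0 returns -143
    H1 returns [-143]
  branch[1] choose=2:
    ask @ H0 ⇒ 1
    H0 returns -144
    H1 returns [-144]
  branch[2] choose=3:
    ask @ H0 ⇒ 1
    H0 returns -145
    H1 returns [-145]
= [-143, -144, -145]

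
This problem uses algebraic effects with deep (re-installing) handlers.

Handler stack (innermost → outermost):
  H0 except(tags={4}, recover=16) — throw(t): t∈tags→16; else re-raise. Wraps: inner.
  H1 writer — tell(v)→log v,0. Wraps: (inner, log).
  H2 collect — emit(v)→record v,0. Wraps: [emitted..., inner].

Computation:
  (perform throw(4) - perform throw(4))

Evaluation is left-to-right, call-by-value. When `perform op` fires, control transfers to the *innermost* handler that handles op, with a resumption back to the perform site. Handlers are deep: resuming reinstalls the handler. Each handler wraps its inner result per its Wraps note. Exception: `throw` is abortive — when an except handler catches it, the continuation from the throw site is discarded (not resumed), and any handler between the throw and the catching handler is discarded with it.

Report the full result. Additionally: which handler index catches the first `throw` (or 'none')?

Answer: [(16, ())] ; first throw caught by: H0

Step-by-step:
throw(4) @ H0 caught ⇒ 16
H1 returns (16, ())
H2 returns [(16, ())]
= [(16, ())]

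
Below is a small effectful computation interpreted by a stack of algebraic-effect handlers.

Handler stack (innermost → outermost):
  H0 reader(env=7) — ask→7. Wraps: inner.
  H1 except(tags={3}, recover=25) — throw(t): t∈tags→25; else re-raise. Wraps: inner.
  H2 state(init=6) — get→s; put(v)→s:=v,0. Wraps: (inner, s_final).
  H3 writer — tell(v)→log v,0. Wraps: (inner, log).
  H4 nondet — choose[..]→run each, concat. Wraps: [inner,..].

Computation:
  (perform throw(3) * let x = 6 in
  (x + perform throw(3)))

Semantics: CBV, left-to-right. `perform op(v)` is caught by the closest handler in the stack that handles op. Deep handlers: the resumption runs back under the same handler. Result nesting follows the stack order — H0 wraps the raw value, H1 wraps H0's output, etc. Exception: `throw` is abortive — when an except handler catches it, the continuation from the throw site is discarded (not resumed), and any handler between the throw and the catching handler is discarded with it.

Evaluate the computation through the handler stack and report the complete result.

Working:
throw(3) @ H1 caught ⇒ 25
H2 returns (25, 6)
H3 returns ((25, 6), ())
H4 returns [((25, 6), ())]
= [((25, 6), ())]

Answer: [((25, 6), ())]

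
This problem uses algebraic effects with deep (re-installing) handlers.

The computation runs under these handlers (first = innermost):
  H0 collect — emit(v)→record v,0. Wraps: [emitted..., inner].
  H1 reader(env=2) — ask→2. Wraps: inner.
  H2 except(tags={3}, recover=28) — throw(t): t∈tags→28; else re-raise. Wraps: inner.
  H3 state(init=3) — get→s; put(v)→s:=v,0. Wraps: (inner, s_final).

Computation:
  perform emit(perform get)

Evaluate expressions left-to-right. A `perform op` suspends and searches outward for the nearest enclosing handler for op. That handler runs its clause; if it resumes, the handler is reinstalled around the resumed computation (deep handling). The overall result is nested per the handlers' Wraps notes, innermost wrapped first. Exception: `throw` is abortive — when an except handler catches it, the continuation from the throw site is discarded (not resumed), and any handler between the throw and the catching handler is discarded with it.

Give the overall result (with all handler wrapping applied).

Answer: ([3, 0], 3)

Step-by-step:
get @ H3 ⇒ 3
emit(3) @ H0 ⇒ out+=3
H0 returns [3, 0]
H1 returns [3, 0]
H2 returns [3, 0]
H3 returns ([3, 0], 3)
= ([3, 0], 3)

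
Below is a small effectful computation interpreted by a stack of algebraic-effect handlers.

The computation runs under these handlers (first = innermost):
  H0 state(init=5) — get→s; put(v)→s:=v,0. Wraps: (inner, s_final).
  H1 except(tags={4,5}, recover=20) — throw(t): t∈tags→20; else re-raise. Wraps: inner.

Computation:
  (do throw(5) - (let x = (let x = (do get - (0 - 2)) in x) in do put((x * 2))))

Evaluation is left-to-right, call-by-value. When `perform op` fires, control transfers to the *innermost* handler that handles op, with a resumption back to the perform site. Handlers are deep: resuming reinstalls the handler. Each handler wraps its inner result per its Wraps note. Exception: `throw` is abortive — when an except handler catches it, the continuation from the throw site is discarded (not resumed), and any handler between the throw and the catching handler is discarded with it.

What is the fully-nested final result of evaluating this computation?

Working:
throw(5) @ H1 caught ⇒ 20
= 20

Answer: 20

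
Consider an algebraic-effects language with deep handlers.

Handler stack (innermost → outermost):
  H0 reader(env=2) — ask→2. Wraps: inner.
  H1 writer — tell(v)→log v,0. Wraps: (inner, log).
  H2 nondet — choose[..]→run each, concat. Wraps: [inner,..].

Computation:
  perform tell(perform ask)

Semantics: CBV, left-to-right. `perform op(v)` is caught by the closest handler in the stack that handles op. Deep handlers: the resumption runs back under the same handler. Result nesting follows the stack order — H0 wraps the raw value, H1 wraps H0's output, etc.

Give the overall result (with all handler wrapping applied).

Answer: [(0, (2))]

Evaluation trace:
ask @ H0 ⇒ 2
tell(2) @ H1 ⇒ log+=2
H0 returns 0
H1 returns (0, (2))
H2 returns [(0, (2))]
= [(0, (2))]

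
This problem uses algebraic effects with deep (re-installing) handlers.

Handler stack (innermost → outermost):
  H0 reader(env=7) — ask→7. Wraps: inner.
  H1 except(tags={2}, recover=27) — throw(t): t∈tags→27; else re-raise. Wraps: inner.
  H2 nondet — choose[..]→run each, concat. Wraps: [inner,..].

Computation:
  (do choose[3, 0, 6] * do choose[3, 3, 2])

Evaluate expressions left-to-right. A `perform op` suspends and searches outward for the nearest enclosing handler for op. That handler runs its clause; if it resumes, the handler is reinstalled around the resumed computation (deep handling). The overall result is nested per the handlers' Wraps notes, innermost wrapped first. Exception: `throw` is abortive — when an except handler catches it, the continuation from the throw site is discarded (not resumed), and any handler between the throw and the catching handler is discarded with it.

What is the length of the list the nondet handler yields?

Answer: 9

Step-by-step:
choose[3, 0, 6] @ H2
  branch[0] choose=3:
    choose[3, 3, 2] @ H2
      branch[0] choose=3:
        H0 returns 9
        H1 returns 9
        H2 returns [9]
      branch[1] choose=3:
        H0 returns 9
        H1 returns 9
        H2 returns [9]
      branch[2] choose=2:
        H0 returns 6
        H1 returns 6
        H2 returns [6]
  branch[1] choose=0:
    choose[3, 3, 2] @ H2
      branch[0] choose=3:
        H0 returns 0
        H1 returns 0
        H2 returns [0]
      branch[1] choose=3:
        H0 returns 0
        H1 returns 0
        H2 returns [0]
      branch[2] choose=2:
        H0 returns 0
        H1 returns 0
        H2 returns [0]
  branch[2] choose=6:
    choose[3, 3, 2] @ H2
      branch[0] choose=3:
        H0 returns 18
        H1 returns 18
        H2 returns [18]
      branch[1] choose=3:
        H0 returns 18
        H1 returns 18
        H2 returns [18]
      branch[2] choose=2:
        H0 returns 12
        H1 returns 12
        H2 returns [12]
= [9, 9, 6, 0, 0, 0, 18, 18, 12]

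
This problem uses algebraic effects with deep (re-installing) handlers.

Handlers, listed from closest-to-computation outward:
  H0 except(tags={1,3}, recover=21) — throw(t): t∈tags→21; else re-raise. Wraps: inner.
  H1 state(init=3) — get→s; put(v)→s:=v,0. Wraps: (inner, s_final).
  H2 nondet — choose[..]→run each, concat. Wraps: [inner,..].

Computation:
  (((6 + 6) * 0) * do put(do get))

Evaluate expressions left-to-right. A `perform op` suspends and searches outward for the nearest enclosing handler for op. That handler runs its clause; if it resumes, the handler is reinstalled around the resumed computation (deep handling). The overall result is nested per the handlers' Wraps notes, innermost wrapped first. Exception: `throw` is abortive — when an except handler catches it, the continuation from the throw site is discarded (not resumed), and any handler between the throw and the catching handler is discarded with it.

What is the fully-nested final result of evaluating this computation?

Working:
get @ H1 ⇒ 3
put(3) @ H1 ⇒ s:=3
H0 returns 0
H1 returns (0, 3)
H2 returns [(0, 3)]
= [(0, 3)]

Answer: [(0, 3)]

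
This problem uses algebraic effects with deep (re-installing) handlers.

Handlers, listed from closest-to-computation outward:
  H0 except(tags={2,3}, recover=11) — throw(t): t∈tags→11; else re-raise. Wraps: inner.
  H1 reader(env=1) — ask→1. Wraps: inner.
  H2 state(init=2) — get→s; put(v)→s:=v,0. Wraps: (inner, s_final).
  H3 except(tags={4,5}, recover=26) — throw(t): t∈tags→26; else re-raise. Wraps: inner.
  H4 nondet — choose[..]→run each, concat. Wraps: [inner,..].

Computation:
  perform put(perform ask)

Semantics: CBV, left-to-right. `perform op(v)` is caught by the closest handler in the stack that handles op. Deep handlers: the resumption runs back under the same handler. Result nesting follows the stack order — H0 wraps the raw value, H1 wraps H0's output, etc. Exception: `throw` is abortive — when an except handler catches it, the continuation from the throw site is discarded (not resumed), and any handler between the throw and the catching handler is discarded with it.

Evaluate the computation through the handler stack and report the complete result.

Working:
ask @ H1 ⇒ 1
put(1) @ H2 ⇒ s:=1
H0 returns 0
H1 returns 0
H2 returns (0, 1)
H3 returns (0, 1)
H4 returns [(0, 1)]
= [(0, 1)]

Answer: [(0, 1)]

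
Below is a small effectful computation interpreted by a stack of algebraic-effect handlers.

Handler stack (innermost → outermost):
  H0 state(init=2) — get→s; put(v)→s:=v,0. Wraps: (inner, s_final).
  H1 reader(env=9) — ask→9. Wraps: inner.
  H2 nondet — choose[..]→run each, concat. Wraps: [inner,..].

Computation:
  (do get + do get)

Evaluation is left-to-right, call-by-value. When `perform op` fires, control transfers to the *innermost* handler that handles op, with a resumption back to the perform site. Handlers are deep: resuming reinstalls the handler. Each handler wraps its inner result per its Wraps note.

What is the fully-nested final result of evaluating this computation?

Answer: [(4, 2)]

Step-by-step:
get @ H0 ⇒ 2
get @ H0 ⇒ 2
H0 returns (4, 2)
H1 returns (4, 2)
H2 returns [(4, 2)]
= [(4, 2)]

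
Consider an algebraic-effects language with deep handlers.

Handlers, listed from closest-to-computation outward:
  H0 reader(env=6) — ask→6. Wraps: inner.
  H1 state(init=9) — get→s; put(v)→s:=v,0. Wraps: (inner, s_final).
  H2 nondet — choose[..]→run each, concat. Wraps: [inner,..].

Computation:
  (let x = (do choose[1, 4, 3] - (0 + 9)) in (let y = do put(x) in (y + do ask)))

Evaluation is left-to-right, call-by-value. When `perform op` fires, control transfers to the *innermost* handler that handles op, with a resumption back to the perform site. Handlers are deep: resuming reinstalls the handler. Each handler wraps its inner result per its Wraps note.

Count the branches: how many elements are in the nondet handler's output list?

Answer: 3

Evaluation trace:
choose[1, 4, 3] @ H2
  branch[0] choose=1:
    put(-8) @ H1 ⇒ s:=-8
    ask @ H0 ⇒ 6
    H0 returns 6
    H1 returns (6, -8)
    H2 returns [(6, -8)]
  branch[1] choose=4:
    put(-5) @ H1 ⇒ s:=-5
    ask @ H0 ⇒ 6
    H0 returns 6
    H1 returns (6, -5)
    H2 returns [(6, -5)]
  branch[2] choose=3:
    put(-6) @ H1 ⇒ s:=-6
    ask @ H0 ⇒ 6
    H0 returns 6
    H1 returns (6, -6)
    H2 returns [(6, -6)]
= [(6, -8), (6, -5), (6, -6)]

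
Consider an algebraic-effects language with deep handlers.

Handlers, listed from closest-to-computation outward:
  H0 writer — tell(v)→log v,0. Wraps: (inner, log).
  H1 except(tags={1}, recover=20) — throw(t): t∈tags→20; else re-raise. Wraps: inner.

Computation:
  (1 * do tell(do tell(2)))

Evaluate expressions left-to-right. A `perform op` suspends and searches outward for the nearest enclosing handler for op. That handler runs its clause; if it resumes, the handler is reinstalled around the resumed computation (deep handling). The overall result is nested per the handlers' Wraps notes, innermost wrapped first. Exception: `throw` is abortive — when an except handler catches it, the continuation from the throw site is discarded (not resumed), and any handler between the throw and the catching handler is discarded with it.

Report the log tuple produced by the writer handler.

Answer: (2, 0)

Step-by-step:
tell(2) @ H0 ⇒ log+=2
tell(0) @ H0 ⇒ log+=0
H0 returns (0, (2, 0))
H1 returns (0, (2, 0))
= (0, (2, 0))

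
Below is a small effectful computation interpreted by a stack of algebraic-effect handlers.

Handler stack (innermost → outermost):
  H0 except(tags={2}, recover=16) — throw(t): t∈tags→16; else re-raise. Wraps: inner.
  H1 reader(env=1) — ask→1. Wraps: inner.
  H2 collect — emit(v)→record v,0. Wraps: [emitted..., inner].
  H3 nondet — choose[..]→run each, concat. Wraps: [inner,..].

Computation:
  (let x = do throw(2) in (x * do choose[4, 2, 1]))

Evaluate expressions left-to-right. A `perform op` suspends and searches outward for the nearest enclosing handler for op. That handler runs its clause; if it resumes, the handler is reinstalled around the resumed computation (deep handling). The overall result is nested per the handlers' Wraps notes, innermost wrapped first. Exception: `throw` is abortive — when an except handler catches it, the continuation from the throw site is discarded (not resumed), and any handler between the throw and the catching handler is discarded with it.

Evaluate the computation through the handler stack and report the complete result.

Answer: [[16]]

Working:
throw(2) @ H0 caught ⇒ 16
H1 returns 16
H2 returns [16]
H3 returns [[16]]
= [[16]]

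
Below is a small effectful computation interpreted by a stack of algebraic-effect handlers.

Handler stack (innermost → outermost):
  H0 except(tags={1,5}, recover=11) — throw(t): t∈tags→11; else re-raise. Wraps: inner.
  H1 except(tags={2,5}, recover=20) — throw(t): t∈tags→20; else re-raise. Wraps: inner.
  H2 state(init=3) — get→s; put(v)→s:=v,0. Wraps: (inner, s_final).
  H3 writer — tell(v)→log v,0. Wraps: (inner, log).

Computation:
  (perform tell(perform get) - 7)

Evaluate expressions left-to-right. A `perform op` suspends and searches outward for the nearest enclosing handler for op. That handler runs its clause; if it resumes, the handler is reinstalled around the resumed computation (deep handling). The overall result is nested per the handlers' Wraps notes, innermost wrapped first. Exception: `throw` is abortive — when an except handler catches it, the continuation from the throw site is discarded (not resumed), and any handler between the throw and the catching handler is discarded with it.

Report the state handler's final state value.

Evaluation trace:
get @ H2 ⇒ 3
tell(3) @ H3 ⇒ log+=3
H0 returns -7
H1 returns -7
H2 returns (-7, 3)
H3 returns ((-7, 3), (3))
= ((-7, 3), (3))

Answer: 3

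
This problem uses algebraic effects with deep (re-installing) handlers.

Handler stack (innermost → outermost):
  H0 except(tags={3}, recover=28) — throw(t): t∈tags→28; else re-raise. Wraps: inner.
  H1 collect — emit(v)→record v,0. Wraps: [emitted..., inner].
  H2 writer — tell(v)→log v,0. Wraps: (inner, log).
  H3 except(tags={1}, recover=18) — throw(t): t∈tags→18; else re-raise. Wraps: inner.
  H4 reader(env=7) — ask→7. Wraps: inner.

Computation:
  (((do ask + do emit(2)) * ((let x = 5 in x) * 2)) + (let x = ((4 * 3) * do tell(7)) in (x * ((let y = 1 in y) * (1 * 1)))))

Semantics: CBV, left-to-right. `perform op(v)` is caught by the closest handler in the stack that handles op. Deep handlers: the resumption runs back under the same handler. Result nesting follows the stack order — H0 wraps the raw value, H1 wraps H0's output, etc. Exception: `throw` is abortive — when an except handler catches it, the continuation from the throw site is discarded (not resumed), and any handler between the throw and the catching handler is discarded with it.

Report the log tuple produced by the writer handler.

Answer: (7)

Working:
ask @ H4 ⇒ 7
emit(2) @ H1 ⇒ out+=2
tell(7) @ H2 ⇒ log+=7
H0 returns 70
H1 returns [2, 70]
H2 returns ([2, 70], (7))
H3 returns ([2, 70], (7))
H4 returns ([2, 70], (7))
= ([2, 70], (7))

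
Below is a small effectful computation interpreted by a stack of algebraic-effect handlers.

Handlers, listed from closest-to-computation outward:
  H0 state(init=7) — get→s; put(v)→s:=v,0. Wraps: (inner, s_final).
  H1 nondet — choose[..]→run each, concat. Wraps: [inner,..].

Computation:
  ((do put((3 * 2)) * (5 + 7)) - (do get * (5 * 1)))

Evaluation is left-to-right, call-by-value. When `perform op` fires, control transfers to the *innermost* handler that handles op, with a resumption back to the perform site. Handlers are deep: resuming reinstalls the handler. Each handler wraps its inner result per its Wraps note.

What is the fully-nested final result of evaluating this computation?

Step-by-step:
put(6) @ H0 ⇒ s:=6
get @ H0 ⇒ 6
H0 returns (-30, 6)
H1 returns [(-30, 6)]
= [(-30, 6)]

Answer: [(-30, 6)]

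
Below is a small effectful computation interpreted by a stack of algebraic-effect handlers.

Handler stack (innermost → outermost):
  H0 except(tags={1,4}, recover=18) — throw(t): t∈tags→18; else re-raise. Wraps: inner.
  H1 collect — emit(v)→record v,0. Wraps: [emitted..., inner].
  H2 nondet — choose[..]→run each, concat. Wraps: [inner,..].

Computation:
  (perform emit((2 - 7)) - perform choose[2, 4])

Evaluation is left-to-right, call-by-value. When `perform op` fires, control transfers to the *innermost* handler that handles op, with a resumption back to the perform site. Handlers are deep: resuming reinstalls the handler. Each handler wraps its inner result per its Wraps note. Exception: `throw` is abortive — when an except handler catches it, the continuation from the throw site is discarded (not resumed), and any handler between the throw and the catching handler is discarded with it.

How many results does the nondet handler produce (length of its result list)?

Evaluation trace:
emit(-5) @ H1 ⇒ out+=-5
choose[2, 4] @ H2
  branch[0] choose=2:
    H0 returns -2
    H1 returns [-5, -2]
    H2 returns [[-5, -2]]
  branch[1] choose=4:
    H0 returns -4
    H1 returns [-5, -4]
    H2 returns [[-5, -4]]
= [[-5, -2], [-5, -4]]

Answer: 2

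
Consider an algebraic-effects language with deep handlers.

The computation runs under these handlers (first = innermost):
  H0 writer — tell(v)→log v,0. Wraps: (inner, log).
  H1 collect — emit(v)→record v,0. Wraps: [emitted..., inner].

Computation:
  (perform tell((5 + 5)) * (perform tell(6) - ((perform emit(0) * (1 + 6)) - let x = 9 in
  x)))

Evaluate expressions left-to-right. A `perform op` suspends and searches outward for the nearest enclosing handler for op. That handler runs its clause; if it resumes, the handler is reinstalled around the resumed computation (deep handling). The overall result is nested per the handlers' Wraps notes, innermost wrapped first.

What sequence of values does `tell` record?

Evaluation trace:
tell(10) @ H0 ⇒ log+=10
tell(6) @ H0 ⇒ log+=6
emit(0) @ H1 ⇒ out+=0
H0 returns (0, (10, 6))
H1 returns [0, (0, (10, 6))]
= [0, (0, (10, 6))]

Answer: (10, 6)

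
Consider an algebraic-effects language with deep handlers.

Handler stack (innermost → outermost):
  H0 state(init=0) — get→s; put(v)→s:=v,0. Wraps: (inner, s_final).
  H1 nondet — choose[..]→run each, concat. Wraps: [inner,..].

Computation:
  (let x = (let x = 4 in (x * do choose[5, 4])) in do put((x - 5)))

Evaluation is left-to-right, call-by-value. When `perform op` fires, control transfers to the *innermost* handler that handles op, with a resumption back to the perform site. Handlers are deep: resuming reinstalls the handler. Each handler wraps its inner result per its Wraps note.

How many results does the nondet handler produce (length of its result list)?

Step-by-step:
choose[5, 4] @ H1
  branch[0] choose=5:
    put(15) @ H0 ⇒ s:=15
    H0 returns (0, 15)
    H1 returns [(0, 15)]
  branch[1] choose=4:
    put(11) @ H0 ⇒ s:=11
    H0 returns (0, 11)
    H1 returns [(0, 11)]
= [(0, 15), (0, 11)]

Answer: 2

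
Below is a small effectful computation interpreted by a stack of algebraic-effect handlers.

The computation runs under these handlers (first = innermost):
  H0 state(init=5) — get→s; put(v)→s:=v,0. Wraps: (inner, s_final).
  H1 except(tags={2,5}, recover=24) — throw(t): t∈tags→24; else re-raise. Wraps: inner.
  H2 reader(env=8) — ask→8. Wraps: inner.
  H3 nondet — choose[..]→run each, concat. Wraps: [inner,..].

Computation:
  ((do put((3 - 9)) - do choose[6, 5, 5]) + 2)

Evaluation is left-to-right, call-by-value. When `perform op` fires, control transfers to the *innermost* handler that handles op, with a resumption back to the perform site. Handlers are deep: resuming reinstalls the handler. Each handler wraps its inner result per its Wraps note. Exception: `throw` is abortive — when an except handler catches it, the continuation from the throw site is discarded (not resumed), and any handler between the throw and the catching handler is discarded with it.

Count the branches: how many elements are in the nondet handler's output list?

Answer: 3

Evaluation trace:
put(-6) @ H0 ⇒ s:=-6
choose[6, 5, 5] @ H3
  branch[0] choose=6:
    H0 returns (-4, -6)
    H1 returns (-4, -6)
    H2 returns (-4, -6)
    H3 returns [(-4, -6)]
  branch[1] choose=5:
    H0 returns (-3, -6)
    H1 returns (-3, -6)
    H2 returns (-3, -6)
    H3 returns [(-3, -6)]
  branch[2] choose=5:
    H0 returns (-3, -6)
    H1 returns (-3, -6)
    H2 returns (-3, -6)
    H3 returns [(-3, -6)]
= [(-4, -6), (-3, -6), (-3, -6)]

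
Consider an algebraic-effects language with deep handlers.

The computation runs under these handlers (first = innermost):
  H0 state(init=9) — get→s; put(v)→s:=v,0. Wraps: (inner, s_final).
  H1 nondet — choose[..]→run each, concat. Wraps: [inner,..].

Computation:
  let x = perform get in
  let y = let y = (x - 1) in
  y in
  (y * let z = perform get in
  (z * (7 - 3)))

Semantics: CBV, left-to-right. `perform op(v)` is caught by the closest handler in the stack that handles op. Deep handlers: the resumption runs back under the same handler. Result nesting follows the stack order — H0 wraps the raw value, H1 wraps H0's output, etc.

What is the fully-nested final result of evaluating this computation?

Answer: [(288, 9)]

Step-by-step:
get @ H0 ⇒ 9
get @ H0 ⇒ 9
H0 returns (288, 9)
H1 returns [(288, 9)]
= [(288, 9)]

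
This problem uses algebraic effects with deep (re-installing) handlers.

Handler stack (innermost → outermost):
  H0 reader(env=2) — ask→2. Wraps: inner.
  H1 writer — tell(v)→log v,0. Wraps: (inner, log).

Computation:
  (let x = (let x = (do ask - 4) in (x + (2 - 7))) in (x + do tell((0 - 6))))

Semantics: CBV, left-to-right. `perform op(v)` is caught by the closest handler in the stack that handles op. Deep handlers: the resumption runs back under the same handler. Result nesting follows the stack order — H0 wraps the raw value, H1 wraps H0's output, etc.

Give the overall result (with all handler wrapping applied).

Answer: (-7, (-6))

Step-by-step:
ask @ H0 ⇒ 2
tell(-6) @ H1 ⇒ log+=-6
H0 returns -7
H1 returns (-7, (-6))
= (-7, (-6))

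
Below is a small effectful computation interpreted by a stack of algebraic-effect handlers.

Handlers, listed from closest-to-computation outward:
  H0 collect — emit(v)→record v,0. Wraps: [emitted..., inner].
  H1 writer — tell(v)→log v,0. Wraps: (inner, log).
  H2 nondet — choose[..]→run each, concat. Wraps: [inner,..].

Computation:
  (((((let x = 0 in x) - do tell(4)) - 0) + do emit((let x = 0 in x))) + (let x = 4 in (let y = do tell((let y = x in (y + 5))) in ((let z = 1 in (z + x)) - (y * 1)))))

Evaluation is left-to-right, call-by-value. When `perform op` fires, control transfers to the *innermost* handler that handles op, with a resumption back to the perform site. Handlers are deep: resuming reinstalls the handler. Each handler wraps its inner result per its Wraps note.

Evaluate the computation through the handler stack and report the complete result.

Evaluation trace:
tell(4) @ H1 ⇒ log+=4
emit(0) @ H0 ⇒ out+=0
tell(9) @ H1 ⇒ log+=9
H0 returns [0, 5]
H1 returns ([0, 5], (4, 9))
H2 returns [([0, 5], (4, 9))]
= [([0, 5], (4, 9))]

Answer: [([0, 5], (4, 9))]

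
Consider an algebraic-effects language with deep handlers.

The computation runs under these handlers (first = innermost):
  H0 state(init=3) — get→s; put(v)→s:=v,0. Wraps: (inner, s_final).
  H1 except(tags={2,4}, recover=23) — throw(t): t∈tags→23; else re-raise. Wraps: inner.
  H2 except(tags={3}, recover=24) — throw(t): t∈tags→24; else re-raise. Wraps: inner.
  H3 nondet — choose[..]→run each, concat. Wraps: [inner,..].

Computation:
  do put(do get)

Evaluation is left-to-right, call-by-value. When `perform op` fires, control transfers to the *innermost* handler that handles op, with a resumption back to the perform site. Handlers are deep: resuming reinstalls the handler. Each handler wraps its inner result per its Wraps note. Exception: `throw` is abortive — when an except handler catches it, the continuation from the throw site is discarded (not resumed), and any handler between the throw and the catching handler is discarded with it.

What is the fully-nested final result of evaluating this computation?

Working:
get @ H0 ⇒ 3
put(3) @ H0 ⇒ s:=3
H0 returns (0, 3)
H1 returns (0, 3)
H2 returns (0, 3)
H3 returns [(0, 3)]
= [(0, 3)]

Answer: [(0, 3)]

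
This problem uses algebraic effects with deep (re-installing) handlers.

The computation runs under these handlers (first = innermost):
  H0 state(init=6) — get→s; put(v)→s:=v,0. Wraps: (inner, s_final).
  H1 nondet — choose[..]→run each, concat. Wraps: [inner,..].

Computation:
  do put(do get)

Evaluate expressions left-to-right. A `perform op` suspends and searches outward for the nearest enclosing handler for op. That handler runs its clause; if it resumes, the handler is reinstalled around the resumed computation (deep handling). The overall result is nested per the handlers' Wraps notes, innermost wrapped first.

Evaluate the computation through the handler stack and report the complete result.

Evaluation trace:
get @ H0 ⇒ 6
put(6) @ H0 ⇒ s:=6
H0 returns (0, 6)
H1 returns [(0, 6)]
= [(0, 6)]

Answer: [(0, 6)]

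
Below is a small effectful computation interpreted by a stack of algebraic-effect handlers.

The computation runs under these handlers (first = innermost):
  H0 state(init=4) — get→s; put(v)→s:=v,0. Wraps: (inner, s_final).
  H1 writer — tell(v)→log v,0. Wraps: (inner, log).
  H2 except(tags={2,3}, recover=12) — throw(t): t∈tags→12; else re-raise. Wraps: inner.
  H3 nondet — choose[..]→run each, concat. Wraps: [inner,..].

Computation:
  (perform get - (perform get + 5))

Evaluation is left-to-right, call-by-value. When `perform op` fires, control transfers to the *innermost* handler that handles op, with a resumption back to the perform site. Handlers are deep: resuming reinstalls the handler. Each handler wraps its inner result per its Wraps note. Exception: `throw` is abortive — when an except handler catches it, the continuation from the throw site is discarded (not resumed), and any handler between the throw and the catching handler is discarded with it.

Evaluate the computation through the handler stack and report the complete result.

Answer: [((-5, 4), ())]

Evaluation trace:
get @ H0 ⇒ 4
get @ H0 ⇒ 4
H0 returns (-5, 4)
H1 returns ((-5, 4), ())
H2 returns ((-5, 4), ())
H3 returns [((-5, 4), ())]
= [((-5, 4), ())]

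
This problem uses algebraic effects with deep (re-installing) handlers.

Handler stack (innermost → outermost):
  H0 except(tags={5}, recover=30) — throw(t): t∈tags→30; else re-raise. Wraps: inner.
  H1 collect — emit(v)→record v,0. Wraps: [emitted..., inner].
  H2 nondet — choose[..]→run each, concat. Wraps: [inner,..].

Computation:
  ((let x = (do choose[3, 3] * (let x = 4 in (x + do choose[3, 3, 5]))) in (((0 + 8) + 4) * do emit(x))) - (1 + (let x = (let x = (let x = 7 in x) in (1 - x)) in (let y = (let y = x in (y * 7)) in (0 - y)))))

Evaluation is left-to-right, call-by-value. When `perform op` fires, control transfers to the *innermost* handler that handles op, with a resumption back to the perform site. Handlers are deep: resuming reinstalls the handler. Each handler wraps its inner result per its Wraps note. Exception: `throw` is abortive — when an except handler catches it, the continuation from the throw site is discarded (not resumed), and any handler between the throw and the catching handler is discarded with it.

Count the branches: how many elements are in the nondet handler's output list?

Answer: 6

Step-by-step:
choose[3, 3] @ H2
  branch[0] choose=3:
    choose[3, 3, 5] @ H2
      branch[0] choose=3:
        emit(21) @ H1 ⇒ out+=21
        H0 returns -43
        H1 returns [21, -43]
        H2 returns [[21, -43]]
      branch[1] choose=3:
        emit(21) @ H1 ⇒ out+=21
        H0 returns -43
        H1 returns [21, -43]
        H2 returns [[21, -43]]
      branch[2] choose=5:
        emit(27) @ H1 ⇒ out+=27
        H0 returns -43
        H1 returns [27, -43]
        H2 returns [[27, -43]]
  branch[1] choose=3:
    choose[3, 3, 5] @ H2
      branch[0] choose=3:
        emit(21) @ H1 ⇒ out+=21
        H0 returns -43
        H1 returns [21, -43]
        H2 returns [[21, -43]]
      branch[1] choose=3:
        emit(21) @ H1 ⇒ out+=21
        H0 returns -43
        H1 returns [21, -43]
        H2 returns [[21, -43]]
      branch[2] choose=5:
        emit(27) @ H1 ⇒ out+=27
        H0 returns -43
        H1 returns [27, -43]
        H2 returns [[27, -43]]
= [[21, -43], [21, -43], [27, -43], [21, -43], [21, -43], [27, -43]]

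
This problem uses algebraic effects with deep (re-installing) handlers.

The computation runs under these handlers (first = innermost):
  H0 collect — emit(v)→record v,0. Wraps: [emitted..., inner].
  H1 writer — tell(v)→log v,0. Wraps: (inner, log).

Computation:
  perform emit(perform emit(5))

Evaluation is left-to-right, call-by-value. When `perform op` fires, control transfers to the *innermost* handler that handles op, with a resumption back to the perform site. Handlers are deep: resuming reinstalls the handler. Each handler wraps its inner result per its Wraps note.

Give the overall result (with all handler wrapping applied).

Answer: ([5, 0, 0], ())

Evaluation trace:
emit(5) @ H0 ⇒ out+=5
emit(0) @ H0 ⇒ out+=0
H0 returns [5, 0, 0]
H1 returns ([5, 0, 0], ())
= ([5, 0, 0], ())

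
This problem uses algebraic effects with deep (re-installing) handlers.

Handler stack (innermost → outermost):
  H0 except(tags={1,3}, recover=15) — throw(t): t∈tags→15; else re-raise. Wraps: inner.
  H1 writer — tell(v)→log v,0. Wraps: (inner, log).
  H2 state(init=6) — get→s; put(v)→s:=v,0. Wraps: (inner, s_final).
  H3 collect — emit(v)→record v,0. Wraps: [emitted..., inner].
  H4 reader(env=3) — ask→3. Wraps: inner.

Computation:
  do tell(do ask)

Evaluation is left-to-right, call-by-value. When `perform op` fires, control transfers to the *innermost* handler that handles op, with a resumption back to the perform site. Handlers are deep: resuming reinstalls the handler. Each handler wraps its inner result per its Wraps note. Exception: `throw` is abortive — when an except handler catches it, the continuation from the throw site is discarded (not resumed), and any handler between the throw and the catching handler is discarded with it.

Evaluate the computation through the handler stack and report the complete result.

Step-by-step:
ask @ H4 ⇒ 3
tell(3) @ H1 ⇒ log+=3
H0 returns 0
H1 returns (0, (3))
H2 returns ((0, (3)), 6)
H3 returns [((0, (3)), 6)]
H4 returns [((0, (3)), 6)]
= [((0, (3)), 6)]

Answer: [((0, (3)), 6)]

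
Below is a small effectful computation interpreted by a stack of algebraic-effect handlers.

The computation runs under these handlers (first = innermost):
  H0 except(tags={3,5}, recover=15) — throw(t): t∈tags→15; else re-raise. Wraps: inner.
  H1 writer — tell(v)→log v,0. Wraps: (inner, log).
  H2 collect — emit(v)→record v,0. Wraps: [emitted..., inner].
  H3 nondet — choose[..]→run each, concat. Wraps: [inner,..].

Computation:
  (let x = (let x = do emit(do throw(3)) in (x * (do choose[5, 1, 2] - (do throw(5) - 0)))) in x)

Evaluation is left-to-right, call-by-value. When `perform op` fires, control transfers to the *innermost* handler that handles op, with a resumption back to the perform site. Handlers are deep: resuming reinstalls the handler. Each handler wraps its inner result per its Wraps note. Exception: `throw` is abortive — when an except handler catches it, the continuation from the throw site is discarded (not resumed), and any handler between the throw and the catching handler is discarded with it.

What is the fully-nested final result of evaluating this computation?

Evaluation trace:
throw(3) @ H0 caught ⇒ 15
H1 returns (15, ())
H2 returns [(15, ())]
H3 returns [[(15, ())]]
= [[(15, ())]]

Answer: [[(15, ())]]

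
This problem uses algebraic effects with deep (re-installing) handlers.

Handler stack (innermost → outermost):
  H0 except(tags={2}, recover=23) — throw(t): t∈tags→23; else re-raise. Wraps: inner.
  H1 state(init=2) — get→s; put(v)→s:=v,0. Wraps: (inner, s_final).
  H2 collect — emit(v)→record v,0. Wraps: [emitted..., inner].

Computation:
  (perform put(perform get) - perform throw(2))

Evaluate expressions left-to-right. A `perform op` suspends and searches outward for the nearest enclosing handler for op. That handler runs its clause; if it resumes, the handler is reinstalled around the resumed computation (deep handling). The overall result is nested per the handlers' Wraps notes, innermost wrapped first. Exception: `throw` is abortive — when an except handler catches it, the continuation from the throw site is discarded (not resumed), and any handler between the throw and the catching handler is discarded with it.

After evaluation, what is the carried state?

Step-by-step:
get @ H1 ⇒ 2
put(2) @ H1 ⇒ s:=2
throw(2) @ H0 caught ⇒ 23
H1 returns (23, 2)
H2 returns [(23, 2)]
= [(23, 2)]

Answer: 2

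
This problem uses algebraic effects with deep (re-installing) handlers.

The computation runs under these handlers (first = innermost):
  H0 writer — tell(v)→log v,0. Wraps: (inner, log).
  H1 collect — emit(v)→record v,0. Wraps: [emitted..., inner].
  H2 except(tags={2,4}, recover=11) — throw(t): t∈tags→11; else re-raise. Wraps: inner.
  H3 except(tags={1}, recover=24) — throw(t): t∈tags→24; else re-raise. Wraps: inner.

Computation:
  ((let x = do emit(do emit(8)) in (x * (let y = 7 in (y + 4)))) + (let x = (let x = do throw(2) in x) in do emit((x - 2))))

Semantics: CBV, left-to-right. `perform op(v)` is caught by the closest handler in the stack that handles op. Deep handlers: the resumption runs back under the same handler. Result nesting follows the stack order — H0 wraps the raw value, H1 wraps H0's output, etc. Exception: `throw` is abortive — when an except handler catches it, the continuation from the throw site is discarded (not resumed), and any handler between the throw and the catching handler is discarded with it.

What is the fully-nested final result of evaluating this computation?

Step-by-step:
emit(8) @ H1 ⇒ out+=8
emit(0) @ H1 ⇒ out+=0
throw(2) @ H2 caught ⇒ 11
H3 returns 11
= 11

Answer: 11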